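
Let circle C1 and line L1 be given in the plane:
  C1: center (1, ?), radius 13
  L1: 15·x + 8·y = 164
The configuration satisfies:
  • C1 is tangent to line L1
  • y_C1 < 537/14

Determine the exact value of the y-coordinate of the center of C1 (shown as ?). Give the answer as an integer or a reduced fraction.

-9

1. [C1‖L1]  y_C1² − (149/4)y_C1 − 1665/4 = 0  ⇒  y_C1 = -9 or 185/4
2. given y_C1 < 537/14: keep -9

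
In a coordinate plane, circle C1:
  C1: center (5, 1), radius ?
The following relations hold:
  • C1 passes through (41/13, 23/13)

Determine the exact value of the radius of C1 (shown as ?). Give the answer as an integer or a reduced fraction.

1. [C1∋P]  r_C1² − 4 = 0  ⇒  r_C1 = 2 (r>0 drops 1)

2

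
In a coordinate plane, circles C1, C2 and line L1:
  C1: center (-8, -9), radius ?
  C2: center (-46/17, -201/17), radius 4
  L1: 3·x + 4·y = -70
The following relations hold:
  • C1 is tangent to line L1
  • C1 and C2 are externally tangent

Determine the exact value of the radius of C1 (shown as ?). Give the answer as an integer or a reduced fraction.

2

1. [C1‖L1]  r_C1² − 4 = 0  ⇒  r_C1 = 2 (r>0 drops 1)
2. [ext C1·C2]  r_C1² + 8r_C1 − 20 = 0  ⇒  r_C1 = 2 (r>0 drops 1)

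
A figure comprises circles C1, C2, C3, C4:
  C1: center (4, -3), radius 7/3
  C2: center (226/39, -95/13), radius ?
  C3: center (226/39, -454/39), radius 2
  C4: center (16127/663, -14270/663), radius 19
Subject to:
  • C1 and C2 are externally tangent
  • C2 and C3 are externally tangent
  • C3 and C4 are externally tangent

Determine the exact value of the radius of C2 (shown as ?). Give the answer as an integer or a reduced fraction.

7/3

1. [ext C1·C2]  r_C2² + (14/3)r_C2 − 49/3 = 0  ⇒  r_C2 = 7/3 (r>0 drops 1)
2. [ext C2·C3]  r_C2² + 4r_C2 − 133/9 = 0  ⇒  r_C2 = 7/3 (r>0 drops 1)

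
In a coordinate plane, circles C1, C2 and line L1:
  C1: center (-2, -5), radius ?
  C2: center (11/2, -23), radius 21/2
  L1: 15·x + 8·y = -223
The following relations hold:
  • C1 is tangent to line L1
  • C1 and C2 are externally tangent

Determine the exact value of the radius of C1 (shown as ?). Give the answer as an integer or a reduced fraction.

9

1. [C1‖L1]  r_C1² − 81 = 0  ⇒  r_C1 = 9 (r>0 drops 1)
2. [ext C1·C2]  r_C1² + 21r_C1 − 270 = 0  ⇒  r_C1 = 9 (r>0 drops 1)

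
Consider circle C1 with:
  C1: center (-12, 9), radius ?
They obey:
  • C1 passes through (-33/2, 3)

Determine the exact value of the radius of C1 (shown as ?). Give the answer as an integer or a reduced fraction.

1. [C1∋P]  r_C1² − 225/4 = 0  ⇒  r_C1 = 15/2 (r>0 drops 1)

15/2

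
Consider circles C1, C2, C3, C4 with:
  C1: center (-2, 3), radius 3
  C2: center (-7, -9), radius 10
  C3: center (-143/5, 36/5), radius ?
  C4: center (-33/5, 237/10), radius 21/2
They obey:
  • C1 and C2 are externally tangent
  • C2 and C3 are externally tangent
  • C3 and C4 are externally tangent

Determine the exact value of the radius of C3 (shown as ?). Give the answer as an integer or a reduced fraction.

1. [ext C2·C3]  r_C3² + 20r_C3 − 629 = 0  ⇒  r_C3 = 17 (r>0 drops 1)
2. [ext C3·C4]  r_C3² + 21r_C3 − 646 = 0  ⇒  r_C3 = 17 (r>0 drops 1)

17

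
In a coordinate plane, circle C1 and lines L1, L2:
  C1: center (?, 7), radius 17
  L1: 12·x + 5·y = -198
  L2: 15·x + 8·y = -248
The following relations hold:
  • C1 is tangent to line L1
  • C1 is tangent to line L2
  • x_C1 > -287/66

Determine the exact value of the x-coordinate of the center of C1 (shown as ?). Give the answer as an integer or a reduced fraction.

1. [C1‖L1]  x_C1² + (233/6)x_C1 + 227/6 = 0  ⇒  x_C1 = -227/6 or -1
2. [C1‖L2]  x_C1² + (608/15)x_C1 + 593/15 = 0  ⇒  x_C1 = -593/15 or -1

-1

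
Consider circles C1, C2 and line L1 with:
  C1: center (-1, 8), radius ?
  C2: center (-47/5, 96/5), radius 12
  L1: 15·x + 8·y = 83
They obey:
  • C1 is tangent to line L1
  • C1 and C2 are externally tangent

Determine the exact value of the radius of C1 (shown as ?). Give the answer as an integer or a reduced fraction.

2

1. [C1‖L1]  r_C1² − 4 = 0  ⇒  r_C1 = 2 (r>0 drops 1)
2. [ext C1·C2]  r_C1² + 24r_C1 − 52 = 0  ⇒  r_C1 = 2 (r>0 drops 1)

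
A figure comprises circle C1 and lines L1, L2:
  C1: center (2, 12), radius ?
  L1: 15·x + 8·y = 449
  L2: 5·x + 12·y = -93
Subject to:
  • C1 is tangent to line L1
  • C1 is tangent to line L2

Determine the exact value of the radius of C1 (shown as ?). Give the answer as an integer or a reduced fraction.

19

1. [C1‖L1]  r_C1² − 361 = 0  ⇒  r_C1 = 19 (r>0 drops 1)
2. [C1‖L2]  r_C1² − 361 = 0  ⇒  r_C1 = 19 (r>0 drops 1)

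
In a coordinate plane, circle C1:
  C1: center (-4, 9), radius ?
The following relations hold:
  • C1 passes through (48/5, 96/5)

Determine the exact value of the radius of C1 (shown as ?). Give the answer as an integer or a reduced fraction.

1. [C1∋P]  r_C1² − 289 = 0  ⇒  r_C1 = 17 (r>0 drops 1)

17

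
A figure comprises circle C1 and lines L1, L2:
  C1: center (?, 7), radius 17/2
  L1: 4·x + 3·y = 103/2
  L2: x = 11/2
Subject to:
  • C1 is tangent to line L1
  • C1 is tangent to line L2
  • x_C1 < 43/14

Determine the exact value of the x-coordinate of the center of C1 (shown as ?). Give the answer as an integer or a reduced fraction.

1. [C1‖L1]  x_C1² − (61/4)x_C1 − 219/4 = 0  ⇒  x_C1 = -3 or 73/4
2. [C1‖L2]  x_C1² − 11x_C1 − 42 = 0  ⇒  x_C1 = -3 or 14

-3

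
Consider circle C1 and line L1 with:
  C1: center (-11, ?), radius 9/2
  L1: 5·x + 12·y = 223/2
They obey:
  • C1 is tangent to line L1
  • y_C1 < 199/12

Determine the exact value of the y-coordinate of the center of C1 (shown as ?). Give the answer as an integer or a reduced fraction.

9

1. [C1‖L1]  y_C1² − (111/4)y_C1 + 675/4 = 0  ⇒  y_C1 = 9 or 75/4
2. given y_C1 < 199/12: keep 9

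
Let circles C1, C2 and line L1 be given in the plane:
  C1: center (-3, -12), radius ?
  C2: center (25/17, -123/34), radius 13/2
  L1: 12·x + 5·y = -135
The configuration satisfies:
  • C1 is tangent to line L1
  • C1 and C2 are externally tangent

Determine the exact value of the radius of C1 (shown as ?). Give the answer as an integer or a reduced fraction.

1. [C1‖L1]  r_C1² − 9 = 0  ⇒  r_C1 = 3 (r>0 drops 1)
2. [ext C1·C2]  r_C1² + 13r_C1 − 48 = 0  ⇒  r_C1 = 3 (r>0 drops 1)

3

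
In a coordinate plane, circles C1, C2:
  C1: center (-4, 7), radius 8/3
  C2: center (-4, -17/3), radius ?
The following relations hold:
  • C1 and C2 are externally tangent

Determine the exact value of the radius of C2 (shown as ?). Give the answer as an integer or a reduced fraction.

10

1. [ext C1·C2]  r_C2² + (16/3)r_C2 − 460/3 = 0  ⇒  r_C2 = 10 (r>0 drops 1)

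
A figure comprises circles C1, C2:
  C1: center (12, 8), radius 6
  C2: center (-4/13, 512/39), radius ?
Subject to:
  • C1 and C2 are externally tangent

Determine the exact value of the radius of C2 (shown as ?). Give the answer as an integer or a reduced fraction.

1. [ext C1·C2]  r_C2² + 12r_C2 − 1276/9 = 0  ⇒  r_C2 = 22/3 (r>0 drops 1)

22/3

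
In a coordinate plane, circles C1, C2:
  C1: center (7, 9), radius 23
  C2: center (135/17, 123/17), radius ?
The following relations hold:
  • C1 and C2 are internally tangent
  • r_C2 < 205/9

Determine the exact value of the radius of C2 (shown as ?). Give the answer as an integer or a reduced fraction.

1. [int C1,C2]  r_C2² − 46r_C2 + 525 = 0  ⇒  r_C2 = 21 or 25
2. given r_C2 < 205/9: keep 21

21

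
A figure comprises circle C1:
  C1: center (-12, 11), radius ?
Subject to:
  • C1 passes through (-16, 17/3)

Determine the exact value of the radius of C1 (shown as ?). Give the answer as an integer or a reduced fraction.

1. [C1∋P]  r_C1² − 400/9 = 0  ⇒  r_C1 = 20/3 (r>0 drops 1)

20/3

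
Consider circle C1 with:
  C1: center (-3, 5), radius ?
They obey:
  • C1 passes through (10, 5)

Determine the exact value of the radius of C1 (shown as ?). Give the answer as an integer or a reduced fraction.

1. [C1∋P]  r_C1² − 169 = 0  ⇒  r_C1 = 13 (r>0 drops 1)

13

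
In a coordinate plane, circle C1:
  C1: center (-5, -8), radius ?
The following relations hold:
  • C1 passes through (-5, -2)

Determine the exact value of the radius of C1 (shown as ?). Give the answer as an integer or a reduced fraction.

6

1. [C1∋P]  r_C1² − 36 = 0  ⇒  r_C1 = 6 (r>0 drops 1)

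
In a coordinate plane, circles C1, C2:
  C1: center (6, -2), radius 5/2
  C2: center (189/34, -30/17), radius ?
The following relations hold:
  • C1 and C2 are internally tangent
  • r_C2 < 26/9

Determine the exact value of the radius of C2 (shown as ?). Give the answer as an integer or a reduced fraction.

1. [int C1,C2]  r_C2² − 5r_C2 + 6 = 0  ⇒  r_C2 = 2 or 3
2. given r_C2 < 26/9: keep 2

2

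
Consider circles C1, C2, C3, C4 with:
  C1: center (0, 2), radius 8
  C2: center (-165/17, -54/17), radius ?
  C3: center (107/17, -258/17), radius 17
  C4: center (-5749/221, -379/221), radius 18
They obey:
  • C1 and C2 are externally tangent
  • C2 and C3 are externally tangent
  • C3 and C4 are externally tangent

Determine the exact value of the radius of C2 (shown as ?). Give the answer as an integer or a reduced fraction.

3

1. [ext C1·C2]  r_C2² + 16r_C2 − 57 = 0  ⇒  r_C2 = 3 (r>0 drops 1)
2. [ext C2·C3]  r_C2² + 34r_C2 − 111 = 0  ⇒  r_C2 = 3 (r>0 drops 1)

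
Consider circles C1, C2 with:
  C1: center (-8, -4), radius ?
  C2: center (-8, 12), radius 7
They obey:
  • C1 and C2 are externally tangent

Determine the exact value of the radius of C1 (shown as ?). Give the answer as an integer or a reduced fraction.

1. [ext C1·C2]  r_C1² + 14r_C1 − 207 = 0  ⇒  r_C1 = 9 (r>0 drops 1)

9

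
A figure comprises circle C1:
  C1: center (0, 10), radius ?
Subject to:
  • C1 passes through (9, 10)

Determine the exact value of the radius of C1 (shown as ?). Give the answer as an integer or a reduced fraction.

9

1. [C1∋P]  r_C1² − 81 = 0  ⇒  r_C1 = 9 (r>0 drops 1)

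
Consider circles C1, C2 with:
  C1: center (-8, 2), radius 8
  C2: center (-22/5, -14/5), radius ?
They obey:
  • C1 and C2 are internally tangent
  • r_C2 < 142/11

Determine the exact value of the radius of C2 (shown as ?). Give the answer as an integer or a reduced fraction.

2

1. [int C1,C2]  r_C2² − 16r_C2 + 28 = 0  ⇒  r_C2 = 2 or 14
2. given r_C2 < 142/11: keep 2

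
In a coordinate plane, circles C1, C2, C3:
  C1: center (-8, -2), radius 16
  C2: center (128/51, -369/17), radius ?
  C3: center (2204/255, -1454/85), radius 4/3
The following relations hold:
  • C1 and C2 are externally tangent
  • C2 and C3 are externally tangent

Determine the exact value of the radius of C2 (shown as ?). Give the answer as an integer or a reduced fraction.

19/3

1. [ext C1·C2]  r_C2² + 32r_C2 − 2185/9 = 0  ⇒  r_C2 = 19/3 (r>0 drops 1)
2. [ext C2·C3]  r_C2² + (8/3)r_C2 − 57 = 0  ⇒  r_C2 = 19/3 (r>0 drops 1)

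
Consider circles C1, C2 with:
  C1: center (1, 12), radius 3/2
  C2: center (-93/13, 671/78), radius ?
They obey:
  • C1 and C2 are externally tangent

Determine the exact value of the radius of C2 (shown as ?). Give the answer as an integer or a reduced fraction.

1. [ext C1·C2]  r_C2² + 3r_C2 − 682/9 = 0  ⇒  r_C2 = 22/3 (r>0 drops 1)

22/3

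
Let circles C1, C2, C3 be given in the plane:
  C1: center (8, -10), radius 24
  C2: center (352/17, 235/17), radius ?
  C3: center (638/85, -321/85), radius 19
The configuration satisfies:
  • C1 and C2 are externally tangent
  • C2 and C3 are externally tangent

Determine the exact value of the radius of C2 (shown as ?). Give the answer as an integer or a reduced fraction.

1. [ext C1·C2]  r_C2² + 48r_C2 − 153 = 0  ⇒  r_C2 = 3 (r>0 drops 1)
2. [ext C2·C3]  r_C2² + 38r_C2 − 123 = 0  ⇒  r_C2 = 3 (r>0 drops 1)

3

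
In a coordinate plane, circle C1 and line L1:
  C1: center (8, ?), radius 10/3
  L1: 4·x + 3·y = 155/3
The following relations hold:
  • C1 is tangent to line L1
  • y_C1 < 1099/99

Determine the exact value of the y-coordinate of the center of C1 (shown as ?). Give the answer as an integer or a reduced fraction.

1

1. [C1‖L1]  y_C1² − (118/9)y_C1 + 109/9 = 0  ⇒  y_C1 = 1 or 109/9
2. given y_C1 < 1099/99: keep 1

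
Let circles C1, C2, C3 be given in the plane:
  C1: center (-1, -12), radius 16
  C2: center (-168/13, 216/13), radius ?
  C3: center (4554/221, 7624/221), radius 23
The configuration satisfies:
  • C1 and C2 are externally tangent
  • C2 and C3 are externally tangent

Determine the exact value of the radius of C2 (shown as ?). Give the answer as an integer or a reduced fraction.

15

1. [ext C1·C2]  r_C2² + 32r_C2 − 705 = 0  ⇒  r_C2 = 15 (r>0 drops 1)
2. [ext C2·C3]  r_C2² + 46r_C2 − 915 = 0  ⇒  r_C2 = 15 (r>0 drops 1)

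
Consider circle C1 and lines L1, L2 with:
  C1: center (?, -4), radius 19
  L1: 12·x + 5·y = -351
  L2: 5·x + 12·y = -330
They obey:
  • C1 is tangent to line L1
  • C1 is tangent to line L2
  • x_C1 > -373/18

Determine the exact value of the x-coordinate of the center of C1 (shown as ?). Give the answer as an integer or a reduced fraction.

1. [C1‖L1]  x_C1² + (331/6)x_C1 + 2023/6 = 0  ⇒  x_C1 = -289/6 or -7
2. [C1‖L2]  x_C1² + (564/5)x_C1 + 3703/5 = 0  ⇒  x_C1 = -529/5 or -7

-7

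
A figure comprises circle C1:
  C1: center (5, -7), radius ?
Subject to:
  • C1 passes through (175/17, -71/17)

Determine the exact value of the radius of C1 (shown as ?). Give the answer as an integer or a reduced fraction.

6

1. [C1∋P]  r_C1² − 36 = 0  ⇒  r_C1 = 6 (r>0 drops 1)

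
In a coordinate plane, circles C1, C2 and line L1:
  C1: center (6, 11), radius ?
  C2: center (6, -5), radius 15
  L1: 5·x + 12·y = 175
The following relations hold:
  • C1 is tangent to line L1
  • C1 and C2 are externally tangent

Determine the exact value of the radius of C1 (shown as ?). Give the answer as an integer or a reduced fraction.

1

1. [C1‖L1]  r_C1² − 1 = 0  ⇒  r_C1 = 1 (r>0 drops 1)
2. [ext C1·C2]  r_C1² + 30r_C1 − 31 = 0  ⇒  r_C1 = 1 (r>0 drops 1)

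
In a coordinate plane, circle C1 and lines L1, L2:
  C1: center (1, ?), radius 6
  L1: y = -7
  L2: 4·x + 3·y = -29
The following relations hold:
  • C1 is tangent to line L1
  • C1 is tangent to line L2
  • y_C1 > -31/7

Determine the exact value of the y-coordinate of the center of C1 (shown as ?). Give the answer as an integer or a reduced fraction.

-1

1. [C1‖L1]  y_C1² + 14y_C1 + 13 = 0  ⇒  y_C1 = -13 or -1
2. [C1‖L2]  y_C1² + 22y_C1 + 21 = 0  ⇒  y_C1 = -21 or -1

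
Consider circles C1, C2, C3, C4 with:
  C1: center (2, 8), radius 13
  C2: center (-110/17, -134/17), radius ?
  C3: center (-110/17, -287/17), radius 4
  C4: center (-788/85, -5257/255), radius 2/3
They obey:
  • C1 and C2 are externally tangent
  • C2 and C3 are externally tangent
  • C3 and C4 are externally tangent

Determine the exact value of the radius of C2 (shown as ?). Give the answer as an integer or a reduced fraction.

5

1. [ext C1·C2]  r_C2² + 26r_C2 − 155 = 0  ⇒  r_C2 = 5 (r>0 drops 1)
2. [ext C2·C3]  r_C2² + 8r_C2 − 65 = 0  ⇒  r_C2 = 5 (r>0 drops 1)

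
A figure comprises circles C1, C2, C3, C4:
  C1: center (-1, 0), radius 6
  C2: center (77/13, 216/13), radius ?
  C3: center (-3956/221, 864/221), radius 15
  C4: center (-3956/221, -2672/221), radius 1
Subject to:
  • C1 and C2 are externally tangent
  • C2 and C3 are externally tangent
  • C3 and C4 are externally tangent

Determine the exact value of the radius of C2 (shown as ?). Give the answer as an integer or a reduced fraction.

12

1. [ext C1·C2]  r_C2² + 12r_C2 − 288 = 0  ⇒  r_C2 = 12 (r>0 drops 1)
2. [ext C2·C3]  r_C2² + 30r_C2 − 504 = 0  ⇒  r_C2 = 12 (r>0 drops 1)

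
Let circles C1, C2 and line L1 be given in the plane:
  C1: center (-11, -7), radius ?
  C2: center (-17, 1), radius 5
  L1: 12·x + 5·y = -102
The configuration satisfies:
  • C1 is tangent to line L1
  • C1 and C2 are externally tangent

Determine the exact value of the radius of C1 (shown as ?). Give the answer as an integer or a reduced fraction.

1. [C1‖L1]  r_C1² − 25 = 0  ⇒  r_C1 = 5 (r>0 drops 1)
2. [ext C1·C2]  r_C1² + 10r_C1 − 75 = 0  ⇒  r_C1 = 5 (r>0 drops 1)

5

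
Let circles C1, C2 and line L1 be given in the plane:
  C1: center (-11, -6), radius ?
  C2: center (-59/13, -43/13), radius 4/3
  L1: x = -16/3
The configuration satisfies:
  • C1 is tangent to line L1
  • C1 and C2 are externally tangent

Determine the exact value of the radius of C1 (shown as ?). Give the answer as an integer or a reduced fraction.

17/3

1. [C1‖L1]  r_C1² − 289/9 = 0  ⇒  r_C1 = 17/3 (r>0 drops 1)
2. [ext C1·C2]  r_C1² + (8/3)r_C1 − 425/9 = 0  ⇒  r_C1 = 17/3 (r>0 drops 1)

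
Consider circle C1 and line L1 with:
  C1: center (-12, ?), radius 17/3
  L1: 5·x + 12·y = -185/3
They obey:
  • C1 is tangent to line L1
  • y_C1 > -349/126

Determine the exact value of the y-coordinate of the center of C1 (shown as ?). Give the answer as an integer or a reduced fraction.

1. [C1‖L1]  y_C1² + (5/18)y_C1 − 113/3 = 0  ⇒  y_C1 = -113/18 or 6
2. given y_C1 > -349/126: keep 6

6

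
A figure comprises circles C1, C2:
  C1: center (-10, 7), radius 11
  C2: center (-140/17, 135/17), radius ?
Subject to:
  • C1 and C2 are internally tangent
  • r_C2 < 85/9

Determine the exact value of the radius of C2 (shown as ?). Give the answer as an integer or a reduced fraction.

1. [int C1,C2]  r_C2² − 22r_C2 + 117 = 0  ⇒  r_C2 = 9 or 13
2. given r_C2 < 85/9: keep 9

9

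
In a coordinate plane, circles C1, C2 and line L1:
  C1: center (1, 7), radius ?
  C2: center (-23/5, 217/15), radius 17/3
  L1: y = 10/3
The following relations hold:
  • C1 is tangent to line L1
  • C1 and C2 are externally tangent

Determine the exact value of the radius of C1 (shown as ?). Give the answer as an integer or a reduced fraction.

1. [C1‖L1]  r_C1² − 121/9 = 0  ⇒  r_C1 = 11/3 (r>0 drops 1)
2. [ext C1·C2]  r_C1² + (34/3)r_C1 − 55 = 0  ⇒  r_C1 = 11/3 (r>0 drops 1)

11/3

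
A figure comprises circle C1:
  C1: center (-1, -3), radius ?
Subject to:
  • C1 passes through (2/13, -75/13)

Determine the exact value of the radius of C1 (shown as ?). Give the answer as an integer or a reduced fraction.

1. [C1∋P]  r_C1² − 9 = 0  ⇒  r_C1 = 3 (r>0 drops 1)

3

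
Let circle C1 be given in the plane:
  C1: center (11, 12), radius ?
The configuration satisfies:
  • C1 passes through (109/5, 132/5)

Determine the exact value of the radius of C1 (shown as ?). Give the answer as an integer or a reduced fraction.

1. [C1∋P]  r_C1² − 324 = 0  ⇒  r_C1 = 18 (r>0 drops 1)

18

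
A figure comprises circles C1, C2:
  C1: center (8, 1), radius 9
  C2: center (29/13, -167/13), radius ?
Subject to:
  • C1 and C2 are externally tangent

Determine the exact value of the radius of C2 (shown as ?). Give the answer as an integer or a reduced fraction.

1. [ext C1·C2]  r_C2² + 18r_C2 − 144 = 0  ⇒  r_C2 = 6 (r>0 drops 1)

6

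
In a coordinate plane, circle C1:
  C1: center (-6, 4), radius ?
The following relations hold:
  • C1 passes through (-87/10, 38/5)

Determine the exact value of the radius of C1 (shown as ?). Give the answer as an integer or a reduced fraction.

9/2

1. [C1∋P]  r_C1² − 81/4 = 0  ⇒  r_C1 = 9/2 (r>0 drops 1)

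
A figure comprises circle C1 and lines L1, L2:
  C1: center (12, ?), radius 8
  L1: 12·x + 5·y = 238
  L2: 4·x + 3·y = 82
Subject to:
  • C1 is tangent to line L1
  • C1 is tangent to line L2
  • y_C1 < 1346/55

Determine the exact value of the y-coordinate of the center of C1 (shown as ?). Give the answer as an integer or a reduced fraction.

1. [C1‖L1]  y_C1² − (188/5)y_C1 − 396/5 = 0  ⇒  y_C1 = -2 or 198/5
2. [C1‖L2]  y_C1² − (68/3)y_C1 − 148/3 = 0  ⇒  y_C1 = -2 or 74/3

-2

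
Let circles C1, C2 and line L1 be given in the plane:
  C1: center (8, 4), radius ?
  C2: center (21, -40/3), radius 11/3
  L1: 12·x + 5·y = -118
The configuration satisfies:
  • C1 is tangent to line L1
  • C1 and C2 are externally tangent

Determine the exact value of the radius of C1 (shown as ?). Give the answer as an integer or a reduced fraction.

1. [C1‖L1]  r_C1² − 324 = 0  ⇒  r_C1 = 18 (r>0 drops 1)
2. [ext C1·C2]  r_C1² + (22/3)r_C1 − 456 = 0  ⇒  r_C1 = 18 (r>0 drops 1)

18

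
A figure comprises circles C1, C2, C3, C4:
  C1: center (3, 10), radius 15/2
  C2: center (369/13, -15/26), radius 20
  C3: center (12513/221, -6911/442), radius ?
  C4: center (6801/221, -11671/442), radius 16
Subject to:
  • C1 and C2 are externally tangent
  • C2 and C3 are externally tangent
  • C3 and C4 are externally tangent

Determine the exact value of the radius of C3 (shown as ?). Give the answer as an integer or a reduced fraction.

1. [ext C2·C3]  r_C3² + 40r_C3 − 624 = 0  ⇒  r_C3 = 12 (r>0 drops 1)
2. [ext C3·C4]  r_C3² + 32r_C3 − 528 = 0  ⇒  r_C3 = 12 (r>0 drops 1)

12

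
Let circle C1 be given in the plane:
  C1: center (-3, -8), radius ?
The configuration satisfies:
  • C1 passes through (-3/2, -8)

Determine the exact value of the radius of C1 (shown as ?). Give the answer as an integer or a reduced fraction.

3/2

1. [C1∋P]  r_C1² − 9/4 = 0  ⇒  r_C1 = 3/2 (r>0 drops 1)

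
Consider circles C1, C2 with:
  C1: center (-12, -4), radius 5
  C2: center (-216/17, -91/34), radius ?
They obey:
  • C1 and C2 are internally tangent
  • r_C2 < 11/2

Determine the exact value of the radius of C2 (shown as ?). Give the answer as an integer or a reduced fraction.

1. [int C1,C2]  r_C2² − 10r_C2 + 91/4 = 0  ⇒  r_C2 = 7/2 or 13/2
2. given r_C2 < 11/2: keep 7/2

7/2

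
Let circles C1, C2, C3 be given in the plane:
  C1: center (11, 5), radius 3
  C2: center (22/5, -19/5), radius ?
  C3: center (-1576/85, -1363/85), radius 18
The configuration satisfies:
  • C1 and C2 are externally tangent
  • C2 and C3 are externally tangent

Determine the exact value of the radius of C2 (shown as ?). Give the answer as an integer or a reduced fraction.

1. [ext C1·C2]  r_C2² + 6r_C2 − 112 = 0  ⇒  r_C2 = 8 (r>0 drops 1)
2. [ext C2·C3]  r_C2² + 36r_C2 − 352 = 0  ⇒  r_C2 = 8 (r>0 drops 1)

8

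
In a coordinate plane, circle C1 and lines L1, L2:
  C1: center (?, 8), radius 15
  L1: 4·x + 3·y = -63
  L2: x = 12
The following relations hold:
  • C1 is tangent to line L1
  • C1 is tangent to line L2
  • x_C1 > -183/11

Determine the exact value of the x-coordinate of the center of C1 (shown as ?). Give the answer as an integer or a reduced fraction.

-3

1. [C1‖L1]  x_C1² + (87/2)x_C1 + 243/2 = 0  ⇒  x_C1 = -81/2 or -3
2. [C1‖L2]  x_C1² − 24x_C1 − 81 = 0  ⇒  x_C1 = -3 or 27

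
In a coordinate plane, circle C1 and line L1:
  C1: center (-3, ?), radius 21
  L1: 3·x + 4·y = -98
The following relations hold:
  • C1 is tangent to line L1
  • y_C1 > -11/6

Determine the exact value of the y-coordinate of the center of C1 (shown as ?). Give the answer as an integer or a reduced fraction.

1. [C1‖L1]  y_C1² + (89/2)y_C1 − 194 = 0  ⇒  y_C1 = -97/2 or 4
2. given y_C1 > -11/6: keep 4

4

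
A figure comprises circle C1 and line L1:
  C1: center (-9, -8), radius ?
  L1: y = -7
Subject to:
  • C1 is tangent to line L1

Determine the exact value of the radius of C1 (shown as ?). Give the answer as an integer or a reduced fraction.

1

1. [C1‖L1]  r_C1² − 1 = 0  ⇒  r_C1 = 1 (r>0 drops 1)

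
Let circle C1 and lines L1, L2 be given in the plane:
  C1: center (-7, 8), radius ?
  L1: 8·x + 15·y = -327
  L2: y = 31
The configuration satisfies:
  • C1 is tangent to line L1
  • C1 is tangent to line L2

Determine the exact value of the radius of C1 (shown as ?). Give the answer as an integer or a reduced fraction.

1. [C1‖L1]  r_C1² − 529 = 0  ⇒  r_C1 = 23 (r>0 drops 1)
2. [C1‖L2]  r_C1² − 529 = 0  ⇒  r_C1 = 23 (r>0 drops 1)

23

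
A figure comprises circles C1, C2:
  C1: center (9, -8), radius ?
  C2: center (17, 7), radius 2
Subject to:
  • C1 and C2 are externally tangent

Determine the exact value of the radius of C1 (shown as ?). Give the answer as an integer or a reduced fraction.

1. [ext C1·C2]  r_C1² + 4r_C1 − 285 = 0  ⇒  r_C1 = 15 (r>0 drops 1)

15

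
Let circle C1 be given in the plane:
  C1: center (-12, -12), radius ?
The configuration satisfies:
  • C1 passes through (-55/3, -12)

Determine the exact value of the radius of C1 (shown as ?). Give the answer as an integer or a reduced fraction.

1. [C1∋P]  r_C1² − 361/9 = 0  ⇒  r_C1 = 19/3 (r>0 drops 1)

19/3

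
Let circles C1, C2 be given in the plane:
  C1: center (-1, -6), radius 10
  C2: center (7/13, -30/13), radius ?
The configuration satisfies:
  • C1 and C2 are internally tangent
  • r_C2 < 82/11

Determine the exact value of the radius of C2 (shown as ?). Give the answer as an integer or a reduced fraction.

1. [int C1,C2]  r_C2² − 20r_C2 + 84 = 0  ⇒  r_C2 = 6 or 14
2. given r_C2 < 82/11: keep 6

6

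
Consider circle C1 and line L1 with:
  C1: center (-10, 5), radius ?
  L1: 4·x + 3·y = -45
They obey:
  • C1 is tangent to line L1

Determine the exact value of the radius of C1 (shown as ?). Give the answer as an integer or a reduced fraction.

1. [C1‖L1]  r_C1² − 16 = 0  ⇒  r_C1 = 4 (r>0 drops 1)

4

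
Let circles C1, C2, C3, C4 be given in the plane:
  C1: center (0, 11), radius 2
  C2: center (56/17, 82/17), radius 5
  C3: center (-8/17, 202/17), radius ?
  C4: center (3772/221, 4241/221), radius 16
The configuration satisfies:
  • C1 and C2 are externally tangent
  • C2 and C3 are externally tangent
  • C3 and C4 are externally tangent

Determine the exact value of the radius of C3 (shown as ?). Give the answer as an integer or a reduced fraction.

1. [ext C2·C3]  r_C3² + 10r_C3 − 39 = 0  ⇒  r_C3 = 3 (r>0 drops 1)
2. [ext C3·C4]  r_C3² + 32r_C3 − 105 = 0  ⇒  r_C3 = 3 (r>0 drops 1)

3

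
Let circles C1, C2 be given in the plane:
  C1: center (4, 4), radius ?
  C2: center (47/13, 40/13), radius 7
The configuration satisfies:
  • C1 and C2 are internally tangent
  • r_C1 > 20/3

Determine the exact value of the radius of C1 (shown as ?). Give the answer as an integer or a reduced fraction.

8

1. [int C1,C2]  r_C1² − 14r_C1 + 48 = 0  ⇒  r_C1 = 6 or 8
2. given r_C1 > 20/3: keep 8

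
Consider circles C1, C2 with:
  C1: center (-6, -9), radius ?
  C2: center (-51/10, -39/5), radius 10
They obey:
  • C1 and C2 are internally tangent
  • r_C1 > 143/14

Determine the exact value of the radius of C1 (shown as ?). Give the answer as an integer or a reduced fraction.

1. [int C1,C2]  r_C1² − 20r_C1 + 391/4 = 0  ⇒  r_C1 = 17/2 or 23/2
2. given r_C1 > 143/14: keep 23/2

23/2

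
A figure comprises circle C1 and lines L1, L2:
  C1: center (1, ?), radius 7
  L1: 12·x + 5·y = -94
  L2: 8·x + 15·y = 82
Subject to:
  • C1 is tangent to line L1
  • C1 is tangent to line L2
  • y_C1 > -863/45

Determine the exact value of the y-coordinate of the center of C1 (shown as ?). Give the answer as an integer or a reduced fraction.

-3

1. [C1‖L1]  y_C1² + (212/5)y_C1 + 591/5 = 0  ⇒  y_C1 = -197/5 or -3
2. [C1‖L2]  y_C1² − (148/15)y_C1 − 193/5 = 0  ⇒  y_C1 = -3 or 193/15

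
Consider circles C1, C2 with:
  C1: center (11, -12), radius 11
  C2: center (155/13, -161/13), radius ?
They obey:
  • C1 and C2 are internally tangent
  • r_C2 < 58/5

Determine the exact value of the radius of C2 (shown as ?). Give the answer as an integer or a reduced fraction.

10

1. [int C1,C2]  r_C2² − 22r_C2 + 120 = 0  ⇒  r_C2 = 10 or 12
2. given r_C2 < 58/5: keep 10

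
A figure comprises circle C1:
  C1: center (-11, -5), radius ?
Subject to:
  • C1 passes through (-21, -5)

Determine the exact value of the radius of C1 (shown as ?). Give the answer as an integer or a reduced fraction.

10

1. [C1∋P]  r_C1² − 100 = 0  ⇒  r_C1 = 10 (r>0 drops 1)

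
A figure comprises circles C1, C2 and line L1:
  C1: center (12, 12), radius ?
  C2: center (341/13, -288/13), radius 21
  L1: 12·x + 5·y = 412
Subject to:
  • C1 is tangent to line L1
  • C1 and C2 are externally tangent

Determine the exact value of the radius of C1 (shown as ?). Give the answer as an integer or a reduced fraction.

1. [C1‖L1]  r_C1² − 256 = 0  ⇒  r_C1 = 16 (r>0 drops 1)
2. [ext C1·C2]  r_C1² + 42r_C1 − 928 = 0  ⇒  r_C1 = 16 (r>0 drops 1)

16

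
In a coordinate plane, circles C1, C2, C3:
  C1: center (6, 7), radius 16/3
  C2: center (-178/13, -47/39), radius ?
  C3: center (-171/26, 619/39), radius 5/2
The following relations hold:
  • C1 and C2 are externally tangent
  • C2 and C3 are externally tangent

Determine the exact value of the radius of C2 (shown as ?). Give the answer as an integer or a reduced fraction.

1. [ext C1·C2]  r_C2² + (32/3)r_C2 − 1280/3 = 0  ⇒  r_C2 = 16 (r>0 drops 1)
2. [ext C2·C3]  r_C2² + 5r_C2 − 336 = 0  ⇒  r_C2 = 16 (r>0 drops 1)

16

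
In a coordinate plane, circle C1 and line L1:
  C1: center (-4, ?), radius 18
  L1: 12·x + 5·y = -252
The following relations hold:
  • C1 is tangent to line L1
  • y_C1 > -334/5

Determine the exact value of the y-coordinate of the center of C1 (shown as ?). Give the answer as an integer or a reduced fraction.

1. [C1‖L1]  y_C1² + (408/5)y_C1 − 2628/5 = 0  ⇒  y_C1 = -438/5 or 6
2. given y_C1 > -334/5: keep 6

6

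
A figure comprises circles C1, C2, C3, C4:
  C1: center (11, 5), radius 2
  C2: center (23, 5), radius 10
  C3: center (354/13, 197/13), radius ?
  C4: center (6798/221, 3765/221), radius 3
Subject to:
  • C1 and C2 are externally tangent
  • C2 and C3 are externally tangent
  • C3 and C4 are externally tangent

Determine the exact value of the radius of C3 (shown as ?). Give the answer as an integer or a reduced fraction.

1. [ext C2·C3]  r_C3² + 20r_C3 − 21 = 0  ⇒  r_C3 = 1 (r>0 drops 1)
2. [ext C3·C4]  r_C3² + 6r_C3 − 7 = 0  ⇒  r_C3 = 1 (r>0 drops 1)

1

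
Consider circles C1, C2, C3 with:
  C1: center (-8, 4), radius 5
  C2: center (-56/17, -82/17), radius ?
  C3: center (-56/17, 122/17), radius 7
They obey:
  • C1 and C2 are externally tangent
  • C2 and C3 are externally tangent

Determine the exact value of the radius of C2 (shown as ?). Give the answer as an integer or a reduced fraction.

5

1. [ext C1·C2]  r_C2² + 10r_C2 − 75 = 0  ⇒  r_C2 = 5 (r>0 drops 1)
2. [ext C2·C3]  r_C2² + 14r_C2 − 95 = 0  ⇒  r_C2 = 5 (r>0 drops 1)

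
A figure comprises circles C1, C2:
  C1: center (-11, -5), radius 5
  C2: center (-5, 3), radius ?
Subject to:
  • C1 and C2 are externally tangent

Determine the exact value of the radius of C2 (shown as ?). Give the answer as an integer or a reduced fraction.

1. [ext C1·C2]  r_C2² + 10r_C2 − 75 = 0  ⇒  r_C2 = 5 (r>0 drops 1)

5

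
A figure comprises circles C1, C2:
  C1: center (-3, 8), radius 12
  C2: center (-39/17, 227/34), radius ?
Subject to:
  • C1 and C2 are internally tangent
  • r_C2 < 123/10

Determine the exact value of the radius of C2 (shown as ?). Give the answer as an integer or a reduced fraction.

1. [int C1,C2]  r_C2² − 24r_C2 + 567/4 = 0  ⇒  r_C2 = 21/2 or 27/2
2. given r_C2 < 123/10: keep 21/2

21/2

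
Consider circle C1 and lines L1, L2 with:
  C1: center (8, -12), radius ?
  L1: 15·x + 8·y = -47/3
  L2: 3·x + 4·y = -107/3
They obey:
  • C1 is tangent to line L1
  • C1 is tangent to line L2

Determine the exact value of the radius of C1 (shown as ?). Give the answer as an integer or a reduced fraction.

1. [C1‖L1]  r_C1² − 49/9 = 0  ⇒  r_C1 = 7/3 (r>0 drops 1)
2. [C1‖L2]  r_C1² − 49/9 = 0  ⇒  r_C1 = 7/3 (r>0 drops 1)

7/3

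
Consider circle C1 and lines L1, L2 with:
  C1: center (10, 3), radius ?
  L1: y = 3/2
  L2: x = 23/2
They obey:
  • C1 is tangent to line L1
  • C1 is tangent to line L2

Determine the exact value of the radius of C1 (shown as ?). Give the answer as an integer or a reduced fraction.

1. [C1‖L1]  r_C1² − 9/4 = 0  ⇒  r_C1 = 3/2 (r>0 drops 1)
2. [C1‖L2]  r_C1² − 9/4 = 0  ⇒  r_C1 = 3/2 (r>0 drops 1)

3/2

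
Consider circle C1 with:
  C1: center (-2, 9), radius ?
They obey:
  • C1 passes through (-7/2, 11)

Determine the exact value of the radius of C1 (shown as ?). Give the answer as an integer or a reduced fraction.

5/2

1. [C1∋P]  r_C1² − 25/4 = 0  ⇒  r_C1 = 5/2 (r>0 drops 1)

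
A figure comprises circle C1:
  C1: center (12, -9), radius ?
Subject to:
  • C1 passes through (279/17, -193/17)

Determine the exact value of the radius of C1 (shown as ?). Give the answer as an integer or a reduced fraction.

5

1. [C1∋P]  r_C1² − 25 = 0  ⇒  r_C1 = 5 (r>0 drops 1)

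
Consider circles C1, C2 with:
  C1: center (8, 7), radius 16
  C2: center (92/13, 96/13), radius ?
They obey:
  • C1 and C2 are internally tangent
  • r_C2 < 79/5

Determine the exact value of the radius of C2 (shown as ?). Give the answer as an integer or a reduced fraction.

15

1. [int C1,C2]  r_C2² − 32r_C2 + 255 = 0  ⇒  r_C2 = 15 or 17
2. given r_C2 < 79/5: keep 15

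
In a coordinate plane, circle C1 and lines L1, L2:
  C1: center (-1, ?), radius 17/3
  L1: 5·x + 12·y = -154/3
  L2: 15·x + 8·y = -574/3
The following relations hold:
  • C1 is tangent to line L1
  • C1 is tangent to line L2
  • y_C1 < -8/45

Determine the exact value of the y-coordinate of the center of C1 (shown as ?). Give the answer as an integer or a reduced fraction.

1. [C1‖L1]  y_C1² + (139/18)y_C1 − 205/9 = 0  ⇒  y_C1 = -10 or 41/18
2. [C1‖L2]  y_C1² + (529/12)y_C1 + 2045/6 = 0  ⇒  y_C1 = -409/12 or -10

-10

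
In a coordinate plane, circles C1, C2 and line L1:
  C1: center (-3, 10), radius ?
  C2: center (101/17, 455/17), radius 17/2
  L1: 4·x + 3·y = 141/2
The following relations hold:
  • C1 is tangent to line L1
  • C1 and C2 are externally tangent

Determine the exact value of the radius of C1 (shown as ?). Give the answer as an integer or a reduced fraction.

21/2

1. [C1‖L1]  r_C1² − 441/4 = 0  ⇒  r_C1 = 21/2 (r>0 drops 1)
2. [ext C1·C2]  r_C1² + 17r_C1 − 1155/4 = 0  ⇒  r_C1 = 21/2 (r>0 drops 1)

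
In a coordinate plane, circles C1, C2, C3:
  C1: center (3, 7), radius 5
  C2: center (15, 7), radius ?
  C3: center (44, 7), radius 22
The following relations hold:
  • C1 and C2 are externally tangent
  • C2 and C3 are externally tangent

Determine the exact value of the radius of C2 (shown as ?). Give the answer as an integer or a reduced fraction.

7

1. [ext C1·C2]  r_C2² + 10r_C2 − 119 = 0  ⇒  r_C2 = 7 (r>0 drops 1)
2. [ext C2·C3]  r_C2² + 44r_C2 − 357 = 0  ⇒  r_C2 = 7 (r>0 drops 1)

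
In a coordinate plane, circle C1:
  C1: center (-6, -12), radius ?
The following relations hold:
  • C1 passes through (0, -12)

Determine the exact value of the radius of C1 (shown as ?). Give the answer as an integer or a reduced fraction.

1. [C1∋P]  r_C1² − 36 = 0  ⇒  r_C1 = 6 (r>0 drops 1)

6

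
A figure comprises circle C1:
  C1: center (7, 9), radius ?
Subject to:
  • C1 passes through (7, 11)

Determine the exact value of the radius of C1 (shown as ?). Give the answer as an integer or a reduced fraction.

2

1. [C1∋P]  r_C1² − 4 = 0  ⇒  r_C1 = 2 (r>0 drops 1)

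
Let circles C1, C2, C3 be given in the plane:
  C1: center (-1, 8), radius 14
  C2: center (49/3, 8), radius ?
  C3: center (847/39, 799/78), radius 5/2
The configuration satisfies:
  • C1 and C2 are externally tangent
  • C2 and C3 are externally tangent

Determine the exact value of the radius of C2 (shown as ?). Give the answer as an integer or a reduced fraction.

10/3

1. [ext C1·C2]  r_C2² + 28r_C2 − 940/9 = 0  ⇒  r_C2 = 10/3 (r>0 drops 1)
2. [ext C2·C3]  r_C2² + 5r_C2 − 250/9 = 0  ⇒  r_C2 = 10/3 (r>0 drops 1)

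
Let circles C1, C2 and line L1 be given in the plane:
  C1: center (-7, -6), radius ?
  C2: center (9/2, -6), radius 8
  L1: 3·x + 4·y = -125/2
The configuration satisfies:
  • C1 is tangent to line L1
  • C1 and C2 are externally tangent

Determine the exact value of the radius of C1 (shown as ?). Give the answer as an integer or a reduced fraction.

7/2

1. [C1‖L1]  r_C1² − 49/4 = 0  ⇒  r_C1 = 7/2 (r>0 drops 1)
2. [ext C1·C2]  r_C1² + 16r_C1 − 273/4 = 0  ⇒  r_C1 = 7/2 (r>0 drops 1)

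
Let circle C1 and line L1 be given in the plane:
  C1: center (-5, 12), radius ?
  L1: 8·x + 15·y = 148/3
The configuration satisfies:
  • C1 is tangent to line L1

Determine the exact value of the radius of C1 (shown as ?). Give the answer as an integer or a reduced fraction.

16/3

1. [C1‖L1]  r_C1² − 256/9 = 0  ⇒  r_C1 = 16/3 (r>0 drops 1)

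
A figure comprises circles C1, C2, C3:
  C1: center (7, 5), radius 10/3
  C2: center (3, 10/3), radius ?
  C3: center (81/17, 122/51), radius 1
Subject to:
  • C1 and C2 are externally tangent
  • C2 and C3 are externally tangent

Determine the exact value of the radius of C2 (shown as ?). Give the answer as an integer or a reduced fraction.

1

1. [ext C1·C2]  r_C2² + (20/3)r_C2 − 23/3 = 0  ⇒  r_C2 = 1 (r>0 drops 1)
2. [ext C2·C3]  r_C2² + 2r_C2 − 3 = 0  ⇒  r_C2 = 1 (r>0 drops 1)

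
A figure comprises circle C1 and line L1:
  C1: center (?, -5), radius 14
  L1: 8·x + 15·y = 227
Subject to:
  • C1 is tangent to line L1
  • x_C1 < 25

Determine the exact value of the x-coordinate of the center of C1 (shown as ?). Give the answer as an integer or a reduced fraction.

1. [C1‖L1]  x_C1² − (151/2)x_C1 + 540 = 0  ⇒  x_C1 = 8 or 135/2
2. given x_C1 < 25: keep 8

8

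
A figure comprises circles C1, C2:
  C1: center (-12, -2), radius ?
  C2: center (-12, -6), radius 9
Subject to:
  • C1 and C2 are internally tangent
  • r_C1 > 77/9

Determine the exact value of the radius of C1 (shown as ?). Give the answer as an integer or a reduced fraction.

13

1. [int C1,C2]  r_C1² − 18r_C1 + 65 = 0  ⇒  r_C1 = 5 or 13
2. given r_C1 > 77/9: keep 13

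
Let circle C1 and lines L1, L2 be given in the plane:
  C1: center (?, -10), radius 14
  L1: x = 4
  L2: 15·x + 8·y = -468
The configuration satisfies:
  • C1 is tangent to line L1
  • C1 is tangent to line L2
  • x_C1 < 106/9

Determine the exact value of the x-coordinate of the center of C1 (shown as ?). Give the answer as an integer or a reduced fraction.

1. [C1‖L1]  x_C1² − 8x_C1 − 180 = 0  ⇒  x_C1 = -10 or 18
2. [C1‖L2]  x_C1² + (776/15)x_C1 + 1252/3 = 0  ⇒  x_C1 = -626/15 or -10

-10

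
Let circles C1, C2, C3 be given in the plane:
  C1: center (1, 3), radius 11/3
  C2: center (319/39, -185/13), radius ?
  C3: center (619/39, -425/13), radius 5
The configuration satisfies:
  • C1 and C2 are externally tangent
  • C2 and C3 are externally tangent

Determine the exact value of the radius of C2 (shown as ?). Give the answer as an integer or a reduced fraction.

15

1. [ext C1·C2]  r_C2² + (22/3)r_C2 − 335 = 0  ⇒  r_C2 = 15 (r>0 drops 1)
2. [ext C2·C3]  r_C2² + 10r_C2 − 375 = 0  ⇒  r_C2 = 15 (r>0 drops 1)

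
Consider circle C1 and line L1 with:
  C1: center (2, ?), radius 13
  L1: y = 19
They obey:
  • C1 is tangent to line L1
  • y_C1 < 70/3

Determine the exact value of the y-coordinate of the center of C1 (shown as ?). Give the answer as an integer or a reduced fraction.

1. [C1‖L1]  y_C1² − 38y_C1 + 192 = 0  ⇒  y_C1 = 6 or 32
2. given y_C1 < 70/3: keep 6

6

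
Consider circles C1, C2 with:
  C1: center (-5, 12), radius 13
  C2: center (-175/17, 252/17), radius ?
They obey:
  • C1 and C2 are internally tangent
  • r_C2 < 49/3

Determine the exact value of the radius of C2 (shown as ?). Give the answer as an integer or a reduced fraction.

7

1. [int C1,C2]  r_C2² − 26r_C2 + 133 = 0  ⇒  r_C2 = 7 or 19
2. given r_C2 < 49/3: keep 7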